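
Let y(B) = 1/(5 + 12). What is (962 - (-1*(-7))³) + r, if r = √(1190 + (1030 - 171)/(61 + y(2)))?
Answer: 619 + √1297316274/1038 ≈ 653.70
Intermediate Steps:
y(B) = 1/17
r = √1297316274/1038 (r = √(1190 + (1030 - 171)/(61 + 1/17)) = √(1190 + 859/(1038/17)) = √(1190 + 859*(17/1038)) = √(1190 + 14603/1038) = √(1249823/1038) = √1297316274/1038 ≈ 34.700)
(962 - (-1*(-7))³) + r = (962 - (-1*(-7))³) + √1297316274/1038 = (962 - 1*7³) + √1297316274/1038 = (962 - 1*343) + √1297316274/1038 = (962 - 343) + √1297316274/1038 = 619 + √1297316274/1038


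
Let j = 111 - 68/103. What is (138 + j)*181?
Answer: 4629799/103 ≈ 44950.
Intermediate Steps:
j = 11365/103 (j = 111 - 68/103 = 11365/103 ≈ 110.34)
(138 + j)*181 = (138 + 11365/103)*181 = (25579/103)*181 = 4629799/103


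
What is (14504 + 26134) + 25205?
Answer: 65843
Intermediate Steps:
(14504 + 26134) + 25205 = 40638 + 25205 = 65843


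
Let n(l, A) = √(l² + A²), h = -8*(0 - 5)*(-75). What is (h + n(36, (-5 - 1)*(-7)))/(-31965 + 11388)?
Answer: 1000/6859 - 2*√85/6859 ≈ 0.14311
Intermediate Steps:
h = -3000 (h = -8*(-5)*(-75) = 40*(-75) = -3000)
n(l, A) = √(A² + l²)
(h + n(36, (-5 - 1)*(-7)))/(-31965 + 11388) = (-3000 + √(((-5 - 1)*(-7))² + 36²))/(-31965 + 11388) = (-3000 + √((-6*(-7))² + 1296))/(-20577) = (-3000 + √(42² + 1296))*(-1/20577) = (-3000 + √(1764 + 1296))*(-1/20577) = (-3000 + √3060)*(-1/20577) = (-3000 + 6*√85)*(-1/20577) = 1000/6859 - 2*√85/6859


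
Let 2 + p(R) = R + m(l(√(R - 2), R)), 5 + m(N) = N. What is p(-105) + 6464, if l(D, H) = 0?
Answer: 6352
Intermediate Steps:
m(N) = -5 + N
p(R) = -7 + R (p(R) = -2 + (R + (-5 + 0)) = -2 + (R - 5) = -2 + (-5 + R) = -7 + R)
p(-105) + 6464 = (-7 - 105) + 6464 = -112 + 6464 = 6352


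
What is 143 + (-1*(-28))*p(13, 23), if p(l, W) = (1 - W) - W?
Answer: -1117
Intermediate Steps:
p(l, W) = 1 - 2*W
143 + (-1*(-28))*p(13, 23) = 143 + (-1*(-28))*(1 - 2*23) = 143 + 28*(1 - 46) = 143 + 28*(-45) = 143 - 1260 = -1117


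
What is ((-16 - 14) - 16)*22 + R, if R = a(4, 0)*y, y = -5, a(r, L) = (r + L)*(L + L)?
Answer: -1012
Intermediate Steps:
a(r, L) = 2*L*(L + r) (a(r, L) = (L + r)*(2*L) = 2*L*(L + r))
R = 0 (R = (2*0*(0 + 4))*(-5) = (2*0*4)*(-5) = 0*(-5) = 0)
((-16 - 14) - 16)*22 + R = ((-16 - 14) - 16)*22 + 0 = (-30 - 16)*22 + 0 = -46*22 + 0 = -1012 + 0 = -1012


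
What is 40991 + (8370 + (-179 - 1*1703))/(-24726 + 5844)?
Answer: 386992787/9441 ≈ 40991.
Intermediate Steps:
40991 + (8370 + (-179 - 1*1703))/(-24726 + 5844) = 40991 + (8370 + (-179 - 1703))/(-18882) = 40991 + (8370 - 1882)*(-1/18882) = 40991 + 6488*(-1/18882) = 40991 - 3244/9441 = 386992787/9441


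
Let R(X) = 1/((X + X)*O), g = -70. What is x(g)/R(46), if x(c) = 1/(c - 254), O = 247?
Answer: -5681/81 ≈ -70.136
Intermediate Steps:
x(c) = 1/(-254 + c)
R(X) = 1/(494*X) (R(X) = 1/((X + X)*247) = (1/247)/(2*X) = (1/(2*X))*(1/247) = 1/(494*X))
x(g)/R(46) = 1/((-254 - 70)*(((1/494)/46))) = 1/((-324)*(((1/494)*(1/46)))) = -1/(324*1/22724) = -1/324*22724 = -5681/81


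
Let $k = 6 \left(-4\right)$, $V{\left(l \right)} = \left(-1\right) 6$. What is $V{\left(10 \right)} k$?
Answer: $144$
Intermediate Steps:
$V{\left(l \right)} = -6$
$k = -24$
$V{\left(10 \right)} k = \left(-6\right) \left(-24\right) = 144$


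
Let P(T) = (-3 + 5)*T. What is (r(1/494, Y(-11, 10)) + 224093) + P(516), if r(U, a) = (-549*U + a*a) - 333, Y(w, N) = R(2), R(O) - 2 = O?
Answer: 111054603/494 ≈ 2.2481e+5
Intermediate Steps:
R(O) = 2 + O
Y(w, N) = 4 (Y(w, N) = 2 + 2 = 4)
P(T) = 2*T
r(U, a) = -333 + a² - 549*U (r(U, a) = (-549*U + a²) - 333 = (a² - 549*U) - 333 = -333 + a² - 549*U)
(r(1/494, Y(-11, 10)) + 224093) + P(516) = ((-333 + 4² - 549/494) + 224093) + 2*516 = ((-333 + 16 - 549*1/494) + 224093) + 1032 = ((-333 + 16 - 549/494) + 224093) + 1032 = (-157147/494 + 224093) + 1032 = 110544795/494 + 1032 = 111054603/494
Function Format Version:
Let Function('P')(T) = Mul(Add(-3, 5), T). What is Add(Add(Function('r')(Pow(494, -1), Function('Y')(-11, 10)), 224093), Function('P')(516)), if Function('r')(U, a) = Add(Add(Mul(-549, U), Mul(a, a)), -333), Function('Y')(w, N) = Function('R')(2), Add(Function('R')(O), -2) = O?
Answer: Rational(111054603, 494) ≈ 2.2481e+5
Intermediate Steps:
Function('R')(O) = Add(2, O)
Function('Y')(w, N) = 4 (Function('Y')(w, N) = Add(2, 2) = 4)
Function('P')(T) = Mul(2, T)
Function('r')(U, a) = Add(-333, Pow(a, 2), Mul(-549, U)) (Function('r')(U, a) = Add(Add(Mul(-549, U), Pow(a, 2)), -333) = Add(Add(Pow(a, 2), Mul(-549, U)), -333) = Add(-333, Pow(a, 2), Mul(-549, U)))
Add(Add(Function('r')(Pow(494, -1), Function('Y')(-11, 10)), 224093), Function('P')(516)) = Add(Add(Add(-333, Pow(4, 2), Mul(-549, Pow(494, -1))), 224093), Mul(2, 516)) = Add(Add(Add(-333, 16, Mul(-549, Rational(1, 494))), 224093), 1032) = Add(Add(Add(-333, 16, Rational(-549, 494)), 224093), 1032) = Add(Add(Rational(-157147, 494), 224093), 1032) = Add(Rational(110544795, 494), 1032) = Rational(111054603, 494)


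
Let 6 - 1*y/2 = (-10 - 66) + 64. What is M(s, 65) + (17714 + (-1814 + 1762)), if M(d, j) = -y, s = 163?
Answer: 17626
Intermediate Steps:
y = 36 (y = 12 - 2*((-10 - 66) + 64) = 12 - 2*(-76 + 64) = 12 - 2*(-12) = 12 + 24 = 36)
M(d, j) = -36 (M(d, j) = -1*36 = -36)
M(s, 65) + (17714 + (-1814 + 1762)) = -36 + (17714 + (-1814 + 1762)) = -36 + (17714 - 52) = -36 + 17662 = 17626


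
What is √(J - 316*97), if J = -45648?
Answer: 10*I*√763 ≈ 276.22*I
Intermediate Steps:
√(J - 316*97) = √(-45648 - 316*97) = √(-45648 - 30652) = √(-76300) = 10*I*√763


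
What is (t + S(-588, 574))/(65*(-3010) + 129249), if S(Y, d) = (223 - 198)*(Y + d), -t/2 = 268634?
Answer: 537618/66401 ≈ 8.0965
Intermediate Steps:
t = -537268 (t = -2*268634 = -537268)
S(Y, d) = 25*Y + 25*d (S(Y, d) = 25*(Y + d) = 25*Y + 25*d)
(t + S(-588, 574))/(65*(-3010) + 129249) = (-537268 + (25*(-588) + 25*574))/(65*(-3010) + 129249) = (-537268 + (-14700 + 14350))/(-195650 + 129249) = (-537268 - 350)/(-66401) = -537618*(-1/66401) = 537618/66401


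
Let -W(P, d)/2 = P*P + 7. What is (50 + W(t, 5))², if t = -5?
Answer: 196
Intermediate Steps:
W(P, d) = -14 - 2*P² (W(P, d) = -2*(P*P + 7) = -2*(P² + 7) = -2*(7 + P²) = -14 - 2*P²)
(50 + W(t, 5))² = (50 + (-14 - 2*(-5)²))² = (50 + (-14 - 2*25))² = (50 + (-14 - 50))² = (50 - 64)² = (-14)² = 196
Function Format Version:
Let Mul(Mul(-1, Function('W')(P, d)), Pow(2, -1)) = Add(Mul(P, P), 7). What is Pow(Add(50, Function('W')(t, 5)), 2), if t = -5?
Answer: 196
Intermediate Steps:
Function('W')(P, d) = Add(-14, Mul(-2, Pow(P, 2))) (Function('W')(P, d) = Mul(-2, Add(Mul(P, P), 7)) = Mul(-2, Add(Pow(P, 2), 7)) = Mul(-2, Add(7, Pow(P, 2))) = Add(-14, Mul(-2, Pow(P, 2))))
Pow(Add(50, Function('W')(t, 5)), 2) = Pow(Add(50, Add(-14, Mul(-2, Pow(-5, 2)))), 2) = Pow(Add(50, Add(-14, Mul(-2, 25))), 2) = Pow(Add(50, Add(-14, -50)), 2) = Pow(Add(50, -64), 2) = Pow(-14, 2) = 196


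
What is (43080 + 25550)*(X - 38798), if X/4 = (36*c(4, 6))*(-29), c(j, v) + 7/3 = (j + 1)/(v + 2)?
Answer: -2173100320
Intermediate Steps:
c(j, v) = -7/3 + (1 + j)/(2 + v) (c(j, v) = -7/3 + (j + 1)/(v + 2) = -7/3 + (1 + j)/(2 + v))
X = 7134 (X = 4*((36*((-11 - 7*6 + 3*4)/(3*(2 + 6))))*(-29)) = 4*((36*((1/3)*(-11 - 42 + 12)/8))*(-29)) = 4*((36*((1/3)*(1/8)*(-41)))*(-29)) = 4*((36*(-41/24))*(-29)) = 4*(-123/2*(-29)) = 4*(3567/2) = 7134)
(43080 + 25550)*(X - 38798) = (43080 + 25550)*(7134 - 38798) = 68630*(-31664) = -2173100320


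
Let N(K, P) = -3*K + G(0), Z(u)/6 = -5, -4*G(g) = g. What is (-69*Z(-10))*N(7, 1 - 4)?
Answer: -43470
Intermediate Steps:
G(g) = -g/4
Z(u) = -30 (Z(u) = 6*(-5) = -30)
N(K, P) = -3*K (N(K, P) = -3*K - ¼*0 = -3*K + 0 = -3*K)
(-69*Z(-10))*N(7, 1 - 4) = (-69*(-30))*(-3*7) = 2070*(-21) = -43470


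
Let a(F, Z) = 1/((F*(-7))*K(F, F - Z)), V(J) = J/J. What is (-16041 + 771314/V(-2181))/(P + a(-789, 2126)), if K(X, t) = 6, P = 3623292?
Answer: 25028236674/120068650297 ≈ 0.20845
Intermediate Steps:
V(J) = 1
a(F, Z) = -1/(42*F) (a(F, Z) = 1/((F*(-7))*6) = 1/(-7*F*6) = 1/(-42*F) = -1/(42*F))
(-16041 + 771314/V(-2181))/(P + a(-789, 2126)) = (-16041 + 771314/1)/(3623292 - 1/42/(-789)) = (-16041 + 771314*1)/(3623292 - 1/42*(-1/789)) = (-16041 + 771314)/(3623292 + 1/33138) = 755273/(120068650297/33138) = 755273*(33138/120068650297) = 25028236674/120068650297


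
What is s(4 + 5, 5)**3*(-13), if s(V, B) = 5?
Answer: -1625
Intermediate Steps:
s(4 + 5, 5)**3*(-13) = 5**3*(-13) = 125*(-13) = -1625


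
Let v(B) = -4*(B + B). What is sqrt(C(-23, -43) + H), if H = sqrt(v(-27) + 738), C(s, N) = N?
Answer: sqrt(-43 + 3*sqrt(106)) ≈ 3.4804*I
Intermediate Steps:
v(B) = -8*B
H = 3*sqrt(106) (H = sqrt(-8*(-27) + 738) = sqrt(216 + 738) = sqrt(954) = 3*sqrt(106) ≈ 30.887)
sqrt(C(-23, -43) + H) = sqrt(-43 + 3*sqrt(106))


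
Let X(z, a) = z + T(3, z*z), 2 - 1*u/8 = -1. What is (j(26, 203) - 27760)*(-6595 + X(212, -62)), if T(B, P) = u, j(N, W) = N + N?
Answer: 176195172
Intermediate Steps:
j(N, W) = 2*N
u = 24 (u = 16 - 8*(-1) = 16 + 8 = 24)
T(B, P) = 24
X(z, a) = 24 + z (X(z, a) = z + 24 = 24 + z)
(j(26, 203) - 27760)*(-6595 + X(212, -62)) = (2*26 - 27760)*(-6595 + (24 + 212)) = (52 - 27760)*(-6595 + 236) = -27708*(-6359) = 176195172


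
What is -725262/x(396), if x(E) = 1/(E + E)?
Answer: -574407504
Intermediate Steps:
x(E) = 1/(2*E)
-725262/x(396) = -725262/((1/2)/396) = -725262/((1/2)*(1/396)) = -725262/1/792 = -725262*792 = -574407504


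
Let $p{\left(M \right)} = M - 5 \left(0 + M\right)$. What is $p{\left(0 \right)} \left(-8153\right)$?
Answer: $0$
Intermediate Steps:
$p{\left(M \right)} = - 4 M$ ($p{\left(M \right)} = M - 5 M = - 4 M$)
$p{\left(0 \right)} \left(-8153\right) = \left(-4\right) 0 \left(-8153\right) = 0 \left(-8153\right) = 0$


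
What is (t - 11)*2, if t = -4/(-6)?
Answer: -62/3 ≈ -20.667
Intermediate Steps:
t = 2/3 (t = -4*(-1/6) = 2/3 ≈ 0.66667)
(t - 11)*2 = (2/3 - 11)*2 = -31/3*2 = -62/3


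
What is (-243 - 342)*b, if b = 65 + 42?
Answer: -62595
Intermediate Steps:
b = 107
(-243 - 342)*b = (-243 - 342)*107 = -585*107 = -62595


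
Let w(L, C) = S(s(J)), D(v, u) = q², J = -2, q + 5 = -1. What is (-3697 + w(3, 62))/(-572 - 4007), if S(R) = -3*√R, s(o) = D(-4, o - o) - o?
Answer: 3697/4579 + 3*√38/4579 ≈ 0.81142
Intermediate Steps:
q = -6 (q = -5 - 1 = -6)
D(v, u) = 36 (D(v, u) = (-6)² = 36)
s(o) = 36 - o
w(L, C) = -3*√38 (w(L, C) = -3*√(36 - 1*(-2)) = -3*√(36 + 2) = -3*√38)
(-3697 + w(3, 62))/(-572 - 4007) = (-3697 - 3*√38)/(-572 - 4007) = (-3697 - 3*√38)/(-4579) = (-3697 - 3*√38)*(-1/4579) = 3697/4579 + 3*√38/4579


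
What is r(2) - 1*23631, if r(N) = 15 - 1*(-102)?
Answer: -23514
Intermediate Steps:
r(N) = 117 (r(N) = 15 + 102 = 117)
r(2) - 1*23631 = 117 - 1*23631 = 117 - 23631 = -23514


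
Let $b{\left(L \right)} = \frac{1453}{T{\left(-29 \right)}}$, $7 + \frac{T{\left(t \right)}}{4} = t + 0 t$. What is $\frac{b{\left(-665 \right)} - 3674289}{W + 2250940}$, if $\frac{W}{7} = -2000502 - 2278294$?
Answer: $\frac{529099069}{3988891008} \approx 0.13264$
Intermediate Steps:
$T{\left(t \right)} = -28 + 4 t$ ($T{\left(t \right)} = -28 + 4 \left(t + 0 t\right) = -28 + 4 \left(t + 0\right) = -28 + 4 t$)
$W = -29951572$ ($W = 7 \left(-2000502 - 2278294\right) = 7 \left(-4278796\right) = -29951572$)
$b{\left(L \right)} = - \frac{1453}{144}$ ($b{\left(L \right)} = \frac{1453}{-28 + 4 \left(-29\right)} = \frac{1453}{-28 - 116} = \frac{1453}{-144} = 1453 \left(- \frac{1}{144}\right) = - \frac{1453}{144}$)
$\frac{b{\left(-665 \right)} - 3674289}{W + 2250940} = \frac{- \frac{1453}{144} - 3674289}{-29951572 + 2250940} = \frac{- \frac{1453}{144} - 3674289}{-27700632} = \left(- \frac{529099069}{144}\right) \left(- \frac{1}{27700632}\right) = \frac{529099069}{3988891008}$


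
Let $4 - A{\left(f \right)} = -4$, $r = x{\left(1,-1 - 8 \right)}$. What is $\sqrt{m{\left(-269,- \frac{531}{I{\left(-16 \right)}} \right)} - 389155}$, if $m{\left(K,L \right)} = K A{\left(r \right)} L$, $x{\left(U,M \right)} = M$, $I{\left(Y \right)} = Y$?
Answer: $\frac{i \sqrt{1842298}}{2} \approx 678.66 i$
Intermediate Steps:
$r = -9$ ($r = -1 - 8 = -9$)
$A{\left(f \right)} = 8$ ($A{\left(f \right)} = 4 - -4 = 4 + 4 = 8$)
$m{\left(K,L \right)} = 8 K L$ ($m{\left(K,L \right)} = K 8 L = 8 K L$)
$\sqrt{m{\left(-269,- \frac{531}{I{\left(-16 \right)}} \right)} - 389155} = \sqrt{8 \left(-269\right) \left(- \frac{531}{-16}\right) - 389155} = \sqrt{8 \left(-269\right) \left(\left(-531\right) \left(- \frac{1}{16}\right)\right) - 389155} = \sqrt{8 \left(-269\right) \frac{531}{16} - 389155} = \sqrt{- \frac{142839}{2} - 389155} = \sqrt{- \frac{921149}{2}} = \frac{i \sqrt{1842298}}{2}$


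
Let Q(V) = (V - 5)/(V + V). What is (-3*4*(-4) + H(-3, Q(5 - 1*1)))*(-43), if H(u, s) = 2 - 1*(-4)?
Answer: -2322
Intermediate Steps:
Q(V) = (-5 + V)/(2*V) (Q(V) = (-5 + V)/((2*V)) = (-5 + V)*(1/(2*V)) = (-5 + V)/(2*V))
H(u, s) = 6 (H(u, s) = 2 + 4 = 6)
(-3*4*(-4) + H(-3, Q(5 - 1*1)))*(-43) = (-3*4*(-4) + 6)*(-43) = (-12*(-4) + 6)*(-43) = (48 + 6)*(-43) = 54*(-43) = -2322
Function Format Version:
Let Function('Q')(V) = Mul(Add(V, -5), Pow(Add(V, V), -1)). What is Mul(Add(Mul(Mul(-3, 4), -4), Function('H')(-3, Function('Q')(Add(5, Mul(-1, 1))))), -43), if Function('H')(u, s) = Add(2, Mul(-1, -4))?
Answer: -2322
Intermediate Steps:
Function('Q')(V) = Mul(Rational(1, 2), Pow(V, -1), Add(-5, V)) (Function('Q')(V) = Mul(Add(-5, V), Pow(Mul(2, V), -1)) = Mul(Add(-5, V), Mul(Rational(1, 2), Pow(V, -1))) = Mul(Rational(1, 2), Pow(V, -1), Add(-5, V)))
Function('H')(u, s) = 6 (Function('H')(u, s) = Add(2, 4) = 6)
Mul(Add(Mul(Mul(-3, 4), -4), Function('H')(-3, Function('Q')(Add(5, Mul(-1, 1))))), -43) = Mul(Add(Mul(Mul(-3, 4), -4), 6), -43) = Mul(Add(Mul(-12, -4), 6), -43) = Mul(Add(48, 6), -43) = Mul(54, -43) = -2322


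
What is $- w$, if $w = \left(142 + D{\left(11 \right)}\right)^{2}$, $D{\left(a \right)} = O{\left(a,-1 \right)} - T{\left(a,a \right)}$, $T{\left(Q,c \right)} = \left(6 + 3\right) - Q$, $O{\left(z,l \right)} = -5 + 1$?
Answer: $-19600$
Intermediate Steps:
$O{\left(z,l \right)} = -4$
$T{\left(Q,c \right)} = 9 - Q$
$D{\left(a \right)} = -13 + a$ ($D{\left(a \right)} = -4 - \left(9 - a\right) = -4 + \left(-9 + a\right) = -13 + a$)
$w = 19600$ ($w = \left(142 + \left(-13 + 11\right)\right)^{2} = \left(142 - 2\right)^{2} = 140^{2} = 19600$)
$- w = \left(-1\right) 19600 = -19600$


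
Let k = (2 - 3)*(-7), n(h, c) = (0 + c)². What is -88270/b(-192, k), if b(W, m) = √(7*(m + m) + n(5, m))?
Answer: -12610*√3/3 ≈ -7280.4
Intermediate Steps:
n(h, c) = c²
k = 7 (k = -1*(-7) = 7)
b(W, m) = √(m² + 14*m) (b(W, m) = √(7*(m + m) + m²) = √(7*(2*m) + m²) = √(14*m + m²) = √(m² + 14*m))
-88270/b(-192, k) = -88270*√7/(7*√(14 + 7)) = -88270*√3/21 = -12610*√3/3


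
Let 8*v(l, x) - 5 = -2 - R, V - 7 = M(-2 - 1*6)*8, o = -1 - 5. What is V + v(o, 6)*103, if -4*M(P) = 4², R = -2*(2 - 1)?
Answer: 315/8 ≈ 39.375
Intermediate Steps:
o = -6
R = -2 (R = -2*1 = -2)
M(P) = -4 (M(P) = -¼*4² = -¼*16 = -4)
V = -25 (V = 7 - 4*8 = 7 - 32 = -25)
v(l, x) = 5/8 (v(l, x) = 5/8 + (-2 - 1*(-2))/8 = 5/8 + (-2 + 2)/8 = 5/8 + (⅛)*0 = 5/8 + 0 = 5/8)
V + v(o, 6)*103 = -25 + (5/8)*103 = -25 + 515/8 = 315/8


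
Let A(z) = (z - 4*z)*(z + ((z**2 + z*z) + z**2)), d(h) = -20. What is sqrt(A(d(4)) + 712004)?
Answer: 2*sqrt(195701) ≈ 884.76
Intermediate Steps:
A(z) = -3*z*(z + 3*z**2) (A(z) = (-3*z)*(z + ((z**2 + z**2) + z**2)) = (-3*z)*(z + (2*z**2 + z**2)) = (-3*z)*(z + 3*z**2) = -3*z*(z + 3*z**2))
sqrt(A(d(4)) + 712004) = sqrt((-20)**2*(-3 - 9*(-20)) + 712004) = sqrt(400*(-3 + 180) + 712004) = sqrt(400*177 + 712004) = sqrt(70800 + 712004) = sqrt(782804) = 2*sqrt(195701)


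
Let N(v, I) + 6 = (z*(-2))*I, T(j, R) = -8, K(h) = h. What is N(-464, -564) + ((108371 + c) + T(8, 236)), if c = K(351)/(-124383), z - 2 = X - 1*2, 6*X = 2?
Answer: 4508178796/41461 ≈ 1.0873e+5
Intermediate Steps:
X = ⅓ (X = (⅙)*2 = ⅓ ≈ 0.33333)
z = ⅓ (z = 2 + (⅓ - 1*2) = 2 + (⅓ - 2) = 2 - 5/3 = ⅓ ≈ 0.33333)
N(v, I) = -6 - 2*I/3 (N(v, I) = -6 + ((⅓)*(-2))*I = -6 - 2*I/3)
c = -117/41461 (c = 351/(-124383) = 351*(-1/124383) = -117/41461 ≈ -0.0028219)
N(-464, -564) + ((108371 + c) + T(8, 236)) = (-6 - ⅔*(-564)) + ((108371 - 117/41461) - 8) = (-6 + 376) + (4493169914/41461 - 8) = 370 + 4492838226/41461 = 4508178796/41461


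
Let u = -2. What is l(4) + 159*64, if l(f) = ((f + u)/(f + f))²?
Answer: 162817/16 ≈ 10176.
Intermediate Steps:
l(f) = (-2 + f)²/(4*f²) (l(f) = ((f - 2)/(f + f))² = ((-2 + f)/((2*f)))² = ((-2 + f)*(1/(2*f)))² = ((-2 + f)/(2*f))² = (-2 + f)²/(4*f²))
l(4) + 159*64 = (¼)*(-2 + 4)²/4² + 159*64 = (¼)*(1/16)*2² + 10176 = (¼)*(1/16)*4 + 10176 = 1/16 + 10176 = 162817/16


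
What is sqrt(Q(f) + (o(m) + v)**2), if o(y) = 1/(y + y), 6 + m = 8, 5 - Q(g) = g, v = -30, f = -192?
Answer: sqrt(17313)/4 ≈ 32.895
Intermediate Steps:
Q(g) = 5 - g
m = 2 (m = -6 + 8 = 2)
o(y) = 1/(2*y)
sqrt(Q(f) + (o(m) + v)**2) = sqrt((5 - 1*(-192)) + ((1/2)/2 - 30)**2) = sqrt((5 + 192) + ((1/2)*(1/2) - 30)**2) = sqrt(197 + (1/4 - 30)**2) = sqrt(197 + (-119/4)**2) = sqrt(197 + 14161/16) = sqrt(17313/16) = sqrt(17313)/4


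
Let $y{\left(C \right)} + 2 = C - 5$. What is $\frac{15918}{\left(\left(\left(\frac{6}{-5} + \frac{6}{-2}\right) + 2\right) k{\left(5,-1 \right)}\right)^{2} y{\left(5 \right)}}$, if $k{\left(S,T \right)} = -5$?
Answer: $- \frac{7959}{121} \approx -65.777$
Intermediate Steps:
$y{\left(C \right)} = -7 + C$ ($y{\left(C \right)} = -2 + \left(C - 5\right) = -2 + \left(-5 + C\right) = -7 + C$)
$\frac{15918}{\left(\left(\left(\frac{6}{-5} + \frac{6}{-2}\right) + 2\right) k{\left(5,-1 \right)}\right)^{2} y{\left(5 \right)}} = \frac{15918}{\left(\left(\left(\frac{6}{-5} + \frac{6}{-2}\right) + 2\right) \left(-5\right)\right)^{2} \left(-7 + 5\right)} = \frac{15918}{\left(\left(\left(6 \left(- \frac{1}{5}\right) + 6 \left(- \frac{1}{2}\right)\right) + 2\right) \left(-5\right)\right)^{2} \left(-2\right)} = \frac{15918}{\left(\left(\left(- \frac{6}{5} - 3\right) + 2\right) \left(-5\right)\right)^{2} \left(-2\right)} = \frac{15918}{\left(\left(- \frac{21}{5} + 2\right) \left(-5\right)\right)^{2} \left(-2\right)} = \frac{15918}{\left(\left(- \frac{11}{5}\right) \left(-5\right)\right)^{2} \left(-2\right)} = \frac{15918}{11^{2} \left(-2\right)} = \frac{15918}{121 \left(-2\right)} = \frac{15918}{-242} = 15918 \left(- \frac{1}{242}\right) = - \frac{7959}{121}$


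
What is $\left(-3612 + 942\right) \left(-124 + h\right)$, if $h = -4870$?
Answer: $13333980$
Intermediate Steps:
$\left(-3612 + 942\right) \left(-124 + h\right) = \left(-3612 + 942\right) \left(-124 - 4870\right) = \left(-2670\right) \left(-4994\right) = 13333980$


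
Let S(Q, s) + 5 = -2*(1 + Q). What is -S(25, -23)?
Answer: 57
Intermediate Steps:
S(Q, s) = -7 - 2*Q (S(Q, s) = -5 - 2*(1 + Q) = -5 + (-2 - 2*Q) = -7 - 2*Q)
-S(25, -23) = -(-7 - 2*25) = -(-7 - 50) = -1*(-57) = 57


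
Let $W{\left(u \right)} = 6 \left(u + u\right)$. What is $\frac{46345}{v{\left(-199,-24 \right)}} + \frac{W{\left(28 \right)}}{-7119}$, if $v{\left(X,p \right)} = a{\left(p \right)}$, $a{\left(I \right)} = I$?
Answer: $- \frac{5237113}{2712} \approx -1931.1$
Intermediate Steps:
$W{\left(u \right)} = 12 u$ ($W{\left(u \right)} = 6 \cdot 2 u = 12 u$)
$v{\left(X,p \right)} = p$
$\frac{46345}{v{\left(-199,-24 \right)}} + \frac{W{\left(28 \right)}}{-7119} = \frac{46345}{-24} + \frac{12 \cdot 28}{-7119} = 46345 \left(- \frac{1}{24}\right) + 336 \left(- \frac{1}{7119}\right) = - \frac{46345}{24} - \frac{16}{339} = - \frac{5237113}{2712}$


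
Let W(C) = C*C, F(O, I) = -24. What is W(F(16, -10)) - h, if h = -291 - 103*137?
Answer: 14978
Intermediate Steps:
W(C) = C**2
h = -14402 (h = -291 - 14111 = -14402)
W(F(16, -10)) - h = (-24)**2 - 1*(-14402) = 576 + 14402 = 14978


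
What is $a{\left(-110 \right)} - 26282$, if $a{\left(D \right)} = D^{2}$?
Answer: $-14182$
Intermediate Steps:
$a{\left(-110 \right)} - 26282 = \left(-110\right)^{2} - 26282 = 12100 - 26282 = -14182$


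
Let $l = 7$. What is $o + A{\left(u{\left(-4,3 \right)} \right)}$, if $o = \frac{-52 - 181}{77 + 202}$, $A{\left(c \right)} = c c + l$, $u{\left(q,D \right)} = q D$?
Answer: $\frac{41896}{279} \approx 150.16$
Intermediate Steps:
$u{\left(q,D \right)} = D q$
$A{\left(c \right)} = 7 + c^{2}$ ($A{\left(c \right)} = c c + 7 = c^{2} + 7 = 7 + c^{2}$)
$o = - \frac{233}{279} \approx -0.83512$
$o + A{\left(u{\left(-4,3 \right)} \right)} = - \frac{233}{279} + \left(7 + \left(3 \left(-4\right)\right)^{2}\right) = - \frac{233}{279} + \left(7 + \left(-12\right)^{2}\right) = - \frac{233}{279} + \left(7 + 144\right) = - \frac{233}{279} + 151 = \frac{41896}{279}$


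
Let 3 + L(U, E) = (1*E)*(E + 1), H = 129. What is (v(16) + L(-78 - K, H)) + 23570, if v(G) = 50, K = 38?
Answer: 40387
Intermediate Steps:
L(U, E) = -3 + E*(1 + E) (L(U, E) = -3 + (1*E)*(E + 1) = -3 + E*(1 + E))
(v(16) + L(-78 - K, H)) + 23570 = (50 + (-3 + 129 + 129**2)) + 23570 = (50 + (-3 + 129 + 16641)) + 23570 = (50 + 16767) + 23570 = 16817 + 23570 = 40387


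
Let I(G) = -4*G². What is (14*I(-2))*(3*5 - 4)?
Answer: -2464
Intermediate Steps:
(14*I(-2))*(3*5 - 4) = (14*(-4*(-2)²))*(3*5 - 4) = (14*(-4*4))*(15 - 4) = (14*(-16))*11 = -224*11 = -2464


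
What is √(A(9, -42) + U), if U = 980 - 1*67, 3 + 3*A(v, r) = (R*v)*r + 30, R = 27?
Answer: 4*I*√155 ≈ 49.8*I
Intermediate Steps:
A(v, r) = 9 + 9*r*v (A(v, r) = -1 + ((27*v)*r + 30)/3 = -1 + (27*r*v + 30)/3 = -1 + (30 + 27*r*v)/3 = -1 + (10 + 9*r*v) = 9 + 9*r*v)
U = 913 (U = 980 - 67 = 913)
√(A(9, -42) + U) = √((9 + 9*(-42)*9) + 913) = √((9 - 3402) + 913) = √(-3393 + 913) = √(-2480) = 4*I*√155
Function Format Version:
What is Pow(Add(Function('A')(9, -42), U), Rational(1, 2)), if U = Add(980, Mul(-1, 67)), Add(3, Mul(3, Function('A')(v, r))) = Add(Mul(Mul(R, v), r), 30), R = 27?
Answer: Mul(4, I, Pow(155, Rational(1, 2))) ≈ Mul(49.800, I)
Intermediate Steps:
Function('A')(v, r) = Add(9, Mul(9, r, v)) (Function('A')(v, r) = Add(-1, Mul(Rational(1, 3), Add(Mul(Mul(27, v), r), 30))) = Add(-1, Mul(Rational(1, 3), Add(Mul(27, r, v), 30))) = Add(-1, Mul(Rational(1, 3), Add(30, Mul(27, r, v)))) = Add(-1, Add(10, Mul(9, r, v))) = Add(9, Mul(9, r, v)))
U = 913 (U = Add(980, -67) = 913)
Pow(Add(Function('A')(9, -42), U), Rational(1, 2)) = Pow(Add(Add(9, Mul(9, -42, 9)), 913), Rational(1, 2)) = Pow(Add(Add(9, -3402), 913), Rational(1, 2)) = Pow(Add(-3393, 913), Rational(1, 2)) = Pow(-2480, Rational(1, 2)) = Mul(4, I, Pow(155, Rational(1, 2)))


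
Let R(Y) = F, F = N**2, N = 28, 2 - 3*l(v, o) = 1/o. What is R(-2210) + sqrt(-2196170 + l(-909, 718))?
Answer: 784 + I*sqrt(10189601996730)/2154 ≈ 784.0 + 1481.9*I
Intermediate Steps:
l(v, o) = 2/3 - 1/(3*o)
F = 784 (F = 28**2 = 784)
R(Y) = 784
R(-2210) + sqrt(-2196170 + l(-909, 718)) = 784 + sqrt(-2196170 + (1/3)*(-1 + 2*718)/718) = 784 + sqrt(-2196170 + (1/3)*(1/718)*(-1 + 1436)) = 784 + sqrt(-2196170 + (1/3)*(1/718)*1435) = 784 + sqrt(-2196170 + 1435/2154) = 784 + sqrt(-4730548745/2154) = 784 + I*sqrt(10189601996730)/2154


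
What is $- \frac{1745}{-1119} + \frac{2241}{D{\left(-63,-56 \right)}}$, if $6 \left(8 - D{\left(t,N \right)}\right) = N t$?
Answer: $- \frac{1495579}{649020} \approx -2.3044$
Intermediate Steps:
$D{\left(t,N \right)} = 8 - \frac{N t}{6}$
$- \frac{1745}{-1119} + \frac{2241}{D{\left(-63,-56 \right)}} = - \frac{1745}{-1119} + \frac{2241}{8 - \left(- \frac{28}{3}\right) \left(-63\right)} = \left(-1745\right) \left(- \frac{1}{1119}\right) + \frac{2241}{8 - 588} = \frac{1745}{1119} + \frac{2241}{-580} = \frac{1745}{1119} + 2241 \left(- \frac{1}{580}\right) = \frac{1745}{1119} - \frac{2241}{580} = - \frac{1495579}{649020}$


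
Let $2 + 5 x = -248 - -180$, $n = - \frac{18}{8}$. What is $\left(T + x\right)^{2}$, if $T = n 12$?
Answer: $1681$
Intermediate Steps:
$n = - \frac{9}{4}$ ($n = \left(-18\right) \frac{1}{8} = - \frac{9}{4} \approx -2.25$)
$x = -14$ ($x = - \frac{2}{5} + \frac{-248 - -180}{5} = - \frac{2}{5} + \frac{-248 + 180}{5} = - \frac{2}{5} + \frac{1}{5} \left(-68\right) = - \frac{2}{5} - \frac{68}{5} = -14$)
$T = -27$ ($T = \left(- \frac{9}{4}\right) 12 = -27$)
$\left(T + x\right)^{2} = \left(-27 - 14\right)^{2} = \left(-41\right)^{2} = 1681$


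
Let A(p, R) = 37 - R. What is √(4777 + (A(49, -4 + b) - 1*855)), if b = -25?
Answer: 2*√997 ≈ 63.151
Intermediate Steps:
√(4777 + (A(49, -4 + b) - 1*855)) = √(4777 + ((37 - (-4 - 25)) - 1*855)) = √(4777 + ((37 - 1*(-29)) - 855)) = √(4777 + ((37 + 29) - 855)) = √(4777 + (66 - 855)) = √(4777 - 789) = √3988 = 2*√997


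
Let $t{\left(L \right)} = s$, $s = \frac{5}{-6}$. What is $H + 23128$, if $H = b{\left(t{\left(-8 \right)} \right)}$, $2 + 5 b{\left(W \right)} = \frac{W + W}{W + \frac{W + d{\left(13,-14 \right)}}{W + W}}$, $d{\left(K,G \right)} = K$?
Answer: $\frac{14107861}{610} \approx 23128.0$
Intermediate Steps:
$s = - \frac{5}{6}$ ($s = 5 \left(- \frac{1}{6}\right) = - \frac{5}{6} \approx -0.83333$)
$t{\left(L \right)} = - \frac{5}{6}$
$b{\left(W \right)} = - \frac{2}{5} + \frac{2 W}{5 \left(W + \frac{13 + W}{2 W}\right)}$ ($b{\left(W \right)} = - \frac{2}{5} + \frac{\left(W + W\right) \frac{1}{W + \frac{W + 13}{W + W}}}{5} = - \frac{2}{5} + \frac{2 W \frac{1}{W + \frac{13 + W}{2 W}}}{5} = - \frac{2}{5} + \frac{2 W}{5 \left(W + \frac{13 + W}{2 W}\right)}$)
$H = - \frac{219}{610}$ ($H = \frac{2 \left(-13 - - \frac{5}{6}\right)}{5 \left(13 - \frac{5}{6} + 2 \left(- \frac{5}{6}\right)^{2}\right)} = \frac{2 \left(-13 + \frac{5}{6}\right)}{5 \left(13 - \frac{5}{6} + 2 \cdot \frac{25}{36}\right)} = \frac{2}{5} \frac{1}{13 - \frac{5}{6} + \frac{25}{18}} \left(- \frac{73}{6}\right) = \frac{2}{5} \frac{1}{\frac{122}{9}} \left(- \frac{73}{6}\right) = \frac{2}{5} \cdot \frac{9}{122} \left(- \frac{73}{6}\right) = - \frac{219}{610} \approx -0.35902$)
$H + 23128 = - \frac{219}{610} + 23128 = \frac{14107861}{610}$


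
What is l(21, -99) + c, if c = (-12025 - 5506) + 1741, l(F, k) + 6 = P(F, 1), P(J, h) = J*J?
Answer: -15355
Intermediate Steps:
P(J, h) = J²
l(F, k) = -6 + F²
c = -15790 (c = -17531 + 1741 = -15790)
l(21, -99) + c = (-6 + 21²) - 15790 = (-6 + 441) - 15790 = 435 - 15790 = -15355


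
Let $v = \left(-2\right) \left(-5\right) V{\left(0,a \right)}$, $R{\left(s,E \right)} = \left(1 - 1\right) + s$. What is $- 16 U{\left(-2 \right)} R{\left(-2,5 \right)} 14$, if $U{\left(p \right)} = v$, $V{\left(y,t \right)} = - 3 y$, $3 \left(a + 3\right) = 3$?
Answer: $0$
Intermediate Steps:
$a = -2$ ($a = -3 + \frac{1}{3} \cdot 3 = -3 + 1 = -2$)
$R{\left(s,E \right)} = s$ ($R{\left(s,E \right)} = 0 + s = s$)
$v = 0$ ($v = \left(-2\right) \left(-5\right) \left(\left(-3\right) 0\right) = 10 \cdot 0 = 0$)
$U{\left(p \right)} = 0$
$- 16 U{\left(-2 \right)} R{\left(-2,5 \right)} 14 = \left(-16\right) 0 \left(\left(-2\right) 14\right) = 0 \left(-28\right) = 0$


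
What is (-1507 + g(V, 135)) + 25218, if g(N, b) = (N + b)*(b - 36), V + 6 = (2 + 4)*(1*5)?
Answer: 39452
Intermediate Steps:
V = 24 (V = -6 + (2 + 4)*(1*5) = -6 + 6*5 = -6 + 30 = 24)
g(N, b) = (-36 + b)*(N + b) (g(N, b) = (N + b)*(-36 + b) = (-36 + b)*(N + b))
(-1507 + g(V, 135)) + 25218 = (-1507 + (135² - 36*24 - 36*135 + 24*135)) + 25218 = (-1507 + (18225 - 864 - 4860 + 3240)) + 25218 = (-1507 + 15741) + 25218 = 14234 + 25218 = 39452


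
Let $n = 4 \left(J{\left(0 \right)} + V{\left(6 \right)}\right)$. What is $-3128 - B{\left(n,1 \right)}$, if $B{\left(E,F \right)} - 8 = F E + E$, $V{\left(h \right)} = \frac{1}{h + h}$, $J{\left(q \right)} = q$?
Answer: $- \frac{9410}{3} \approx -3136.7$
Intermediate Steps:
$V{\left(h \right)} = \frac{1}{2 h}$
$n = \frac{1}{3}$ ($n = 4 \left(0 + \frac{1}{2 \cdot 6}\right) = 4 \left(0 + \frac{1}{2} \cdot \frac{1}{6}\right) = 4 \left(0 + \frac{1}{12}\right) = 4 \cdot \frac{1}{12} = \frac{1}{3} \approx 0.33333$)
$B{\left(E,F \right)} = 8 + E + E F$ ($B{\left(E,F \right)} = 8 + \left(F E + E\right) = 8 + \left(E F + E\right) = 8 + \left(E + E F\right) = 8 + E + E F$)
$-3128 - B{\left(n,1 \right)} = -3128 - \left(8 + \frac{1}{3} + \frac{1}{3} \cdot 1\right) = -3128 - \left(8 + \frac{1}{3} + \frac{1}{3}\right) = -3128 - \frac{26}{3} = - \frac{9410}{3}$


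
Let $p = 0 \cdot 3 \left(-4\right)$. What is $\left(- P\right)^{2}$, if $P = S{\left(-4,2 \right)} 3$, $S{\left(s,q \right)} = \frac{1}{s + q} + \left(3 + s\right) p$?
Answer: $\frac{9}{4} \approx 2.25$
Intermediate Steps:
$p = 0$ ($p = 0 \left(-4\right) = 0$)
$S{\left(s,q \right)} = \frac{1}{q + s}$ ($S{\left(s,q \right)} = \frac{1}{s + q} + \left(3 + s\right) 0 = \frac{1}{q + s} + 0 = \frac{1}{q + s}$)
$P = - \frac{3}{2}$ ($P = \frac{1}{2 - 4} \cdot 3 = \frac{1}{-2} \cdot 3 = \left(- \frac{1}{2}\right) 3 = - \frac{3}{2} \approx -1.5$)
$\left(- P\right)^{2} = \left(\left(-1\right) \left(- \frac{3}{2}\right)\right)^{2} = \left(\frac{3}{2}\right)^{2} = \frac{9}{4}$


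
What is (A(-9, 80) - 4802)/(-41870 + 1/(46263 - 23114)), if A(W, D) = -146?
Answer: 114541252/969248629 ≈ 0.11818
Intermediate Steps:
(A(-9, 80) - 4802)/(-41870 + 1/(46263 - 23114)) = (-146 - 4802)/(-41870 + 1/(46263 - 23114)) = -4948/(-41870 + 1/23149) = -4948/(-969248629/23149) = -4948*(-23149/969248629) = 114541252/969248629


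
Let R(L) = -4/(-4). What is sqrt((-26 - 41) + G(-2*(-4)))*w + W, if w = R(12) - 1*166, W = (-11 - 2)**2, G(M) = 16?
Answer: 169 - 165*I*sqrt(51) ≈ 169.0 - 1178.3*I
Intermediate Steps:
R(L) = 1 (R(L) = -4*(-1/4) = 1)
W = 169 (W = (-13)**2 = 169)
w = -165 (w = 1 - 1*166 = 1 - 166 = -165)
sqrt((-26 - 41) + G(-2*(-4)))*w + W = sqrt((-26 - 41) + 16)*(-165) + 169 = sqrt(-67 + 16)*(-165) + 169 = sqrt(-51)*(-165) + 169 = (I*sqrt(51))*(-165) + 169 = -165*I*sqrt(51) + 169 = 169 - 165*I*sqrt(51)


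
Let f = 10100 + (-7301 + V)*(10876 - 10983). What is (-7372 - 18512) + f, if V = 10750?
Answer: -384827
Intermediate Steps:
f = -358943 (f = 10100 + (-7301 + 10750)*(10876 - 10983) = 10100 + 3449*(-107) = 10100 - 369043 = -358943)
(-7372 - 18512) + f = (-7372 - 18512) - 358943 = -25884 - 358943 = -384827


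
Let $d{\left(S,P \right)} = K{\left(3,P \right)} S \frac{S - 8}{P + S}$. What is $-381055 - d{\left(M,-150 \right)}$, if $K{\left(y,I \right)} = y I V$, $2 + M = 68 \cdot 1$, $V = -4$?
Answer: $- \frac{2093185}{7} \approx -2.9903 \cdot 10^{5}$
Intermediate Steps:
$M = 66$ ($M = -2 + 68 \cdot 1 = -2 + 68 = 66$)
$K{\left(y,I \right)} = - 4 I y$ ($K{\left(y,I \right)} = y I \left(-4\right) = I y \left(-4\right) = - 4 I y$)
$d{\left(S,P \right)} = - \frac{12 P S \left(-8 + S\right)}{P + S}$ ($d{\left(S,P \right)} = \left(-4\right) P 3 S \frac{S - 8}{P + S} = - 12 P S \frac{-8 + S}{P + S} = - \frac{12 P S \left(-8 + S\right)}{P + S}$)
$-381055 - d{\left(M,-150 \right)} = -381055 - 12 \left(-150\right) 66 \frac{1}{-150 + 66} \left(8 - 66\right) = -381055 - 12 \left(-150\right) 66 \frac{1}{-84} \left(8 - 66\right) = -381055 - 12 \left(-150\right) 66 \left(- \frac{1}{84}\right) \left(-58\right) = -381055 - - \frac{574200}{7} = -381055 + \frac{574200}{7} = - \frac{2093185}{7}$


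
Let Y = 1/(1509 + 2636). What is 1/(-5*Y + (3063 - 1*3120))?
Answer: -829/47254 ≈ -0.017543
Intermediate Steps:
Y = 1/4145 ≈ 0.00024125
1/(-5*Y + (3063 - 1*3120)) = 1/(-5*1/4145 + (3063 - 1*3120)) = 1/(-1/829 + (3063 - 3120)) = 1/(-1/829 - 57) = 1/(-47254/829) = -829/47254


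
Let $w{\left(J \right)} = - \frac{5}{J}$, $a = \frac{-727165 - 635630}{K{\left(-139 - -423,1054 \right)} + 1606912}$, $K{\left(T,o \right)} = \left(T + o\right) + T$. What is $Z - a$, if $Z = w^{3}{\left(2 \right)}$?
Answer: $- \frac{31694065}{2144712} \approx -14.778$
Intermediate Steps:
$K{\left(T,o \right)} = o + 2 T$
$a = - \frac{454265}{536178}$ ($a = \frac{-727165 - 635630}{\left(1054 + 2 \left(-139 - -423\right)\right) + 1606912} = - \frac{1362795}{\left(1054 + 2 \left(-139 + 423\right)\right) + 1606912} = - \frac{1362795}{\left(1054 + 2 \cdot 284\right) + 1606912} = - \frac{1362795}{\left(1054 + 568\right) + 1606912} = - \frac{1362795}{1622 + 1606912} = - \frac{1362795}{1608534} = \left(-1362795\right) \frac{1}{1608534} = - \frac{454265}{536178} \approx -0.84723$)
$Z = - \frac{125}{8}$ ($Z = \left(- \frac{5}{2}\right)^{3} = - \frac{125}{8} \approx -15.625$)
$Z - a = - \frac{125}{8} - - \frac{454265}{536178} = - \frac{125}{8} + \frac{454265}{536178} = - \frac{31694065}{2144712}$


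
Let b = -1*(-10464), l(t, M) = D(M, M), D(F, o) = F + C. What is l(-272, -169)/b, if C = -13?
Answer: -91/5232 ≈ -0.017393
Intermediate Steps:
D(F, o) = -13 + F (D(F, o) = F - 13 = -13 + F)
l(t, M) = -13 + M
b = 10464
l(-272, -169)/b = (-13 - 169)/10464 = -182*1/10464 = -91/5232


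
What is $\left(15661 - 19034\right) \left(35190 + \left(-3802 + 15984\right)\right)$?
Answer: $-159785756$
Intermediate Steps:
$\left(15661 - 19034\right) \left(35190 + \left(-3802 + 15984\right)\right) = - 3373 \left(35190 + 12182\right) = \left(-3373\right) 47372 = -159785756$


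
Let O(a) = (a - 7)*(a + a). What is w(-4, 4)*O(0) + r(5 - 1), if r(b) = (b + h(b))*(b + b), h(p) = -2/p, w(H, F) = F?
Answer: 28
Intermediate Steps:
O(a) = 2*a*(-7 + a) (O(a) = (-7 + a)*(2*a) = 2*a*(-7 + a))
r(b) = 2*b*(b - 2/b) (r(b) = (b - 2/b)*(b + b) = (b - 2/b)*(2*b) = 2*b*(b - 2/b))
w(-4, 4)*O(0) + r(5 - 1) = 4*(2*0*(-7 + 0)) + (-4 + 2*(5 - 1)²) = 4*(2*0*(-7)) + (-4 + 2*4²) = 4*0 + (-4 + 2*16) = 0 + (-4 + 32) = 0 + 28 = 28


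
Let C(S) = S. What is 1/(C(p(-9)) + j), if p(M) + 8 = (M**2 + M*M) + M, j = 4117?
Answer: 1/4262 ≈ 0.00023463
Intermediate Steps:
p(M) = -8 + M + 2*M**2 (p(M) = -8 + ((M**2 + M*M) + M) = -8 + ((M**2 + M**2) + M) = -8 + (2*M**2 + M) = -8 + (M + 2*M**2) = -8 + M + 2*M**2)
1/(C(p(-9)) + j) = 1/((-8 - 9 + 2*(-9)**2) + 4117) = 1/((-8 - 9 + 2*81) + 4117) = 1/((-8 - 9 + 162) + 4117) = 1/(145 + 4117) = 1/4262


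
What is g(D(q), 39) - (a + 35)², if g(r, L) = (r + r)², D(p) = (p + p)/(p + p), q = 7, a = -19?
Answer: -252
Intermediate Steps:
D(p) = 1 (D(p) = (2*p)/((2*p)) = (2*p)*(1/(2*p)) = 1)
g(r, L) = 4*r² (g(r, L) = (2*r)² = 4*r²)
g(D(q), 39) - (a + 35)² = 4*1² - (-19 + 35)² = 4*1 - 1*16² = 4 - 1*256 = 4 - 256 = -252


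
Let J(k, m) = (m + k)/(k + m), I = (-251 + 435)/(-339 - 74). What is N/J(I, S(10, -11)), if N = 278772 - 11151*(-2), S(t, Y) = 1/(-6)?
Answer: 301074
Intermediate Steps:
S(t, Y) = -⅙
I = -184/413 (I = 184/(-413) = 184*(-1/413) = -184/413 ≈ -0.44552)
J(k, m) = 1 (J(k, m) = (k + m)/(k + m) = 1)
N = 301074 (N = 278772 + 22302 = 301074)
N/J(I, S(10, -11)) = 301074/1 = 301074*1 = 301074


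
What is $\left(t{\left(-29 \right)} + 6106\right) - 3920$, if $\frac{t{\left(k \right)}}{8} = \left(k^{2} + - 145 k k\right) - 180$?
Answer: $-968086$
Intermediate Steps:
$t{\left(k \right)} = -1440 - 1152 k^{2}$ ($t{\left(k \right)} = 8 \left(\left(k^{2} + - 145 k k\right) - 180\right) = 8 \left(\left(k^{2} - 145 k^{2}\right) - 180\right) = 8 \left(- 144 k^{2} - 180\right) = 8 \left(-180 - 144 k^{2}\right) = -1440 - 1152 k^{2}$)
$\left(t{\left(-29 \right)} + 6106\right) - 3920 = \left(\left(-1440 - 1152 \left(-29\right)^{2}\right) + 6106\right) - 3920 = \left(\left(-1440 - 968832\right) + 6106\right) - 3920 = \left(-970272 + 6106\right) - 3920 = -964166 - 3920 = -968086$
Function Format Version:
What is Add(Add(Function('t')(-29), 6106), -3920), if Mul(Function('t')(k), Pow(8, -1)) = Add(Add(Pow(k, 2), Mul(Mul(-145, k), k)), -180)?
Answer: -968086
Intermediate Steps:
Function('t')(k) = Add(-1440, Mul(-1152, Pow(k, 2))) (Function('t')(k) = Mul(8, Add(Add(Pow(k, 2), Mul(Mul(-145, k), k)), -180)) = Mul(8, Add(Add(Pow(k, 2), Mul(-145, Pow(k, 2))), -180)) = Mul(8, Add(Mul(-144, Pow(k, 2)), -180)) = Mul(8, Add(-180, Mul(-144, Pow(k, 2)))) = Add(-1440, Mul(-1152, Pow(k, 2))))
Add(Add(Function('t')(-29), 6106), -3920) = Add(Add(Add(-1440, Mul(-1152, Pow(-29, 2))), 6106), -3920) = Add(Add(Add(-1440, Mul(-1152, 841)), 6106), -3920) = Add(Add(Add(-1440, -968832), 6106), -3920) = Add(Add(-970272, 6106), -3920) = Add(-964166, -3920) = -968086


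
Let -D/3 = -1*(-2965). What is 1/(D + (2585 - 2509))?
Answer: -1/8819 ≈ -0.00011339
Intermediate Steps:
D = -8895 (D = -(-3)*(-2965) = -3*2965 = -8895)
1/(D + (2585 - 2509)) = 1/(-8895 + (2585 - 2509)) = 1/(-8895 + 76) = 1/(-8819) = -1/8819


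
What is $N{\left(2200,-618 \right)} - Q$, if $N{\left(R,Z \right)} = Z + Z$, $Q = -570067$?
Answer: $568831$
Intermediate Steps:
$N{\left(R,Z \right)} = 2 Z$
$N{\left(2200,-618 \right)} - Q = 2 \left(-618\right) - -570067 = -1236 + 570067 = 568831$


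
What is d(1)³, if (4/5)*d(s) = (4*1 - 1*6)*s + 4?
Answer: 125/8 ≈ 15.625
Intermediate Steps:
d(s) = 5 - 5*s/2 (d(s) = 5*((4*1 - 1*6)*s + 4)/4 = 5*((4 - 6)*s + 4)/4 = 5*(-2*s + 4)/4 = 5*(4 - 2*s)/4 = 5 - 5*s/2)
d(1)³ = (5 - 5/2*1)³ = (5 - 5/2)³ = (5/2)³ = 125/8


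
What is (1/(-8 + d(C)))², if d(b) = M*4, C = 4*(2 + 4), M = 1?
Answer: 1/16 ≈ 0.062500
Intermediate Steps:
C = 24 (C = 4*6 = 24)
d(b) = 4 (d(b) = 1*4 = 4)
(1/(-8 + d(C)))² = (1/(-8 + 4))² = (1/(-4))² = (-¼)² = 1/16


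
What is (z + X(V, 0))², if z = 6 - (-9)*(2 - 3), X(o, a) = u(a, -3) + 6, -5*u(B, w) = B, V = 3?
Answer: 9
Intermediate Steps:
u(B, w) = -B/5
X(o, a) = 6 - a/5 (X(o, a) = -a/5 + 6 = 6 - a/5)
z = -3 (z = 6 - (-9)*(-1) = 6 - 3*3 = 6 - 9 = -3)
(z + X(V, 0))² = (-3 + (6 - ⅕*0))² = (-3 + (6 + 0))² = (-3 + 6)² = 3² = 9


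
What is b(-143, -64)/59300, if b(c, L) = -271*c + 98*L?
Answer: 32481/59300 ≈ 0.54774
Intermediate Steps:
b(-143, -64)/59300 = (-271*(-143) + 98*(-64))/59300 = (38753 - 6272)*(1/59300) = 32481*(1/59300) = 32481/59300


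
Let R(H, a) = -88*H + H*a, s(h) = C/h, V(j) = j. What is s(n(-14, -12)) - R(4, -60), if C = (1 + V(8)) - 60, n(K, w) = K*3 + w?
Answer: 10673/18 ≈ 592.94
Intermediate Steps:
n(K, w) = w + 3*K (n(K, w) = 3*K + w = w + 3*K)
C = -51 (C = (1 + 8) - 60 = 9 - 60 = -51)
s(h) = -51/h
s(n(-14, -12)) - R(4, -60) = -51/(-12 + 3*(-14)) - 4*(-88 - 60) = -51/(-12 - 42) - 4*(-148) = -51/(-54) - 1*(-592) = -51*(-1/54) + 592 = 17/18 + 592 = 10673/18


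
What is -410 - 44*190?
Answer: -8770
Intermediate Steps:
-410 - 44*190 = -410 - 8360 = -8770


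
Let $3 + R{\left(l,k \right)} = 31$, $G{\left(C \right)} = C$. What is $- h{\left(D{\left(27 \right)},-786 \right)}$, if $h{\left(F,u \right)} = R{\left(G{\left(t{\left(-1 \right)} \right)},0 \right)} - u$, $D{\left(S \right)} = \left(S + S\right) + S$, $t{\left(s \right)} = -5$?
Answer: $-814$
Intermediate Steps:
$R{\left(l,k \right)} = 28$ ($R{\left(l,k \right)} = -3 + 31 = 28$)
$D{\left(S \right)} = 3 S$ ($D{\left(S \right)} = 2 S + S = 3 S$)
$h{\left(F,u \right)} = 28 - u$
$- h{\left(D{\left(27 \right)},-786 \right)} = - (28 - -786) = - (28 + 786) = \left(-1\right) 814 = -814$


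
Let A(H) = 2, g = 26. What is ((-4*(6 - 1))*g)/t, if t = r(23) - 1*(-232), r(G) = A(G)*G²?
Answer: -52/129 ≈ -0.40310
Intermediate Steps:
r(G) = 2*G²
t = 1290 (t = 2*23² - 1*(-232) = 2*529 + 232 = 1058 + 232 = 1290)
((-4*(6 - 1))*g)/t = (-4*(6 - 1)*26)/1290 = (-4*5*26)*(1/1290) = -20*26*(1/1290) = -520*1/1290 = -52/129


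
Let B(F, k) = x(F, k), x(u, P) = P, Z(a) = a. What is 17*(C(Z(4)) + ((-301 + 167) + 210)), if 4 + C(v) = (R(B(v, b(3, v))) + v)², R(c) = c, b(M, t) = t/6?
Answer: 14348/9 ≈ 1594.2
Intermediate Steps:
b(M, t) = t/6 (b(M, t) = t*(⅙) = t/6)
B(F, k) = k
C(v) = -4 + 49*v²/36 (C(v) = -4 + (v/6 + v)² = -4 + (7*v/6)² = -4 + 49*v²/36)
17*(C(Z(4)) + ((-301 + 167) + 210)) = 17*((-4 + (49/36)*4²) + ((-301 + 167) + 210)) = 17*((-4 + (49/36)*16) + (-134 + 210)) = 17*((-4 + 196/9) + 76) = 17*(160/9 + 76) = 17*(844/9) = 14348/9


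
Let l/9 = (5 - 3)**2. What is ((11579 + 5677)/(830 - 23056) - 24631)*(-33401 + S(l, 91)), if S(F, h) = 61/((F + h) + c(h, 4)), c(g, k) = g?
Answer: 1993147193267367/2422634 ≈ 8.2272e+8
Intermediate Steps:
l = 36 (l = 9*(5 - 3)**2 = 9*2**2 = 9*4 = 36)
S(F, h) = 61/(F + 2*h) (S(F, h) = 61/((F + h) + h) = 61/(F + 2*h))
((11579 + 5677)/(830 - 23056) - 24631)*(-33401 + S(l, 91)) = ((11579 + 5677)/(830 - 23056) - 24631)*(-33401 + 61/(36 + 2*91)) = (17256/(-22226) - 24631)*(-33401 + 61/(36 + 182)) = (17256*(-1/22226) - 24631)*(-33401 + 61/218) = (-8628/11113 - 24631)*(-33401 + 61*(1/218)) = -273732931*(-33401 + 61/218)/11113 = -273732931/11113*(-7281357/218) = 1993147193267367/2422634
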